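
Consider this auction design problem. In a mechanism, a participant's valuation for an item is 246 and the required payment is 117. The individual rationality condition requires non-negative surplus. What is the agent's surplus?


Step 1: Surplus = value - payment = 246 - 117 = 129
Step 2: IR is satisfied (surplus >= 0)

129


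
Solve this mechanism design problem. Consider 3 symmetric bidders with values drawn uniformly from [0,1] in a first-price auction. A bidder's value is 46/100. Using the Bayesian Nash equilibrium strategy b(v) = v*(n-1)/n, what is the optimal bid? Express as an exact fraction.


Step 1: The symmetric BNE bidding function is b(v) = v * (n-1) / n
Step 2: Substitute v = 23/50 and n = 3
Step 3: b = 23/50 * 2/3
Step 4: b = 23/75

23/75


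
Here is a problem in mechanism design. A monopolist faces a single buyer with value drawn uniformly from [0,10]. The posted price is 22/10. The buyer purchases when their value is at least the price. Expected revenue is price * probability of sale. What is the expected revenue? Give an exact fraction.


Step 1: Posted price r = 11/5, value support [0,10]
Step 2: P(v >= r) = (10 - 11/5)/10 = 39/50
Step 3: Expected revenue = r * P(v >= r) = 11/5 * 39/50
Step 4: Revenue = 429/250

429/250


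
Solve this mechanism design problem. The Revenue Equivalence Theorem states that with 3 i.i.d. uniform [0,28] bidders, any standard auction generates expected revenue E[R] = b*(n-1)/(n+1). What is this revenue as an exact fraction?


Step 1: By Revenue Equivalence, expected revenue = b*(n-1)/(n+1)
Step 2: Substituting n = 3, b = 28
Step 3: Revenue = 28*(3-1)/(3+1) = 28*2/4
Step 4: Revenue = 56/4 = 14

14


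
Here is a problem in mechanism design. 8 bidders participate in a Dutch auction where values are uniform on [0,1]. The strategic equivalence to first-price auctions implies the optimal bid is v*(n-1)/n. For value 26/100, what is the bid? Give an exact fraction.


Step 1: Dutch auctions are strategically equivalent to first-price auctions
Step 2: The equilibrium bid is b(v) = v*(n-1)/n
Step 3: b = 13/50 * 7/8
Step 4: b = 91/400

91/400


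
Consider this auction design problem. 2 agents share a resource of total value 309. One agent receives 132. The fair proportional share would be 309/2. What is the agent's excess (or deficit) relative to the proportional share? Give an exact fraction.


Step 1: Proportional share = 309/2
Step 2: Agent's actual allocation = 132
Step 3: Excess = 132 - 309/2 = -45/2

-45/2


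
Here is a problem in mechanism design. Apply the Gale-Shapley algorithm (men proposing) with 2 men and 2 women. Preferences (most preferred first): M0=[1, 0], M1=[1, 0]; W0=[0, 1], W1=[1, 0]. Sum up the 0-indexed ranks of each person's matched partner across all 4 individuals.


Step 1: Run Gale-Shapley (men propose, women hold best offer):
  M0 proposes to W1; she accepts
  M1 proposes to W1; she switches from M0
  M0 proposes to W0; she accepts
Step 2: Final matching: W0-M0, W1-M1
Step 3: 0-indexed ranks (man's rank of his match, then woman's): 1 + 0 + 0 + 0
Step 4: Total rank sum = 1

1


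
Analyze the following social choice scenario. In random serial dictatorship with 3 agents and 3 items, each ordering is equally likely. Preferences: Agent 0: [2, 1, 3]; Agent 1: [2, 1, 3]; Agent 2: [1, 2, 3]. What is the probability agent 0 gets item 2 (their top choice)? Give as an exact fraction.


Step 1: Agent 0 wants item 2
Step 2: There are 6 possible orderings of agents
Step 3: In 3 orderings, agent 0 gets item 2
Step 4: Probability = 3/6 = 1/2

1/2


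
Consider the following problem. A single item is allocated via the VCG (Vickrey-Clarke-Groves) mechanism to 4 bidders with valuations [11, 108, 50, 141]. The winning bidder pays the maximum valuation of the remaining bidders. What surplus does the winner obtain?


Step 1: The winner is the agent with the highest value: agent 3 with value 141
Step 2: Values of other agents: [11, 108, 50]
Step 3: VCG payment = max of others' values = 108
Step 4: Surplus = 141 - 108 = 33

33


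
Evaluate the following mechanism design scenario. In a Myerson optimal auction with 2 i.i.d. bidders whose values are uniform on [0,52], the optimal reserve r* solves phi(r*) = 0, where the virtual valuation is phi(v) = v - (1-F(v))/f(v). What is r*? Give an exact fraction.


Step 1: For U[0,52], F(v) = v/52 and f(v) = 1/52
Step 2: phi(v) = v - (1 - v/52)/(1/52) = v - (52 - v) = 2v - 52
Step 3: Set phi(r*) = 0: 2r* - 52 = 0
Step 4: r* = 52/2 = 26 (the number of bidders n = 2 does not enter)

26


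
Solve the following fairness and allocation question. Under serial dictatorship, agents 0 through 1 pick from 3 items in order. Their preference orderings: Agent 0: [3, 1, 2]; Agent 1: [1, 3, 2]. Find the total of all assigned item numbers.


Step 1: Agent 0 picks item 3
Step 2: Agent 1 picks item 1
Step 3: Sum = 3 + 1 = 4

4


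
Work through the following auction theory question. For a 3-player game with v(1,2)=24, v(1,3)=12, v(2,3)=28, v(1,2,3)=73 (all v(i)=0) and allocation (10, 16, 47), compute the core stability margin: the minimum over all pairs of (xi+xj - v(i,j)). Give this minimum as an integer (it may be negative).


Step 1: Slack for coalition (1,2): x1+x2 - v12 = 26 - 24 = 2
Step 2: Slack for coalition (1,3): x1+x3 - v13 = 57 - 12 = 45
Step 3: Slack for coalition (2,3): x2+x3 - v23 = 63 - 28 = 35
Step 4: Minimum slack = min(2, 45, 35) = 2, attained by (1,2); no pair can gain by deviating, so the allocation is in the core

2


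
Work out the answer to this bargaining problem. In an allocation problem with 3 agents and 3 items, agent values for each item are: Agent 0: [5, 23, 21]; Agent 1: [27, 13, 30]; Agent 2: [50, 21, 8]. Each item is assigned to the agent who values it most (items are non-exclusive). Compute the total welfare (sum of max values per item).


Step 1: For each item, find the maximum value among all agents.
Step 2: Item 0 -> Agent 2 (value 50)
Step 3: Item 1 -> Agent 0 (value 23)
Step 4: Item 2 -> Agent 1 (value 30)
Step 5: Total welfare = 50 + 23 + 30 = 103

103


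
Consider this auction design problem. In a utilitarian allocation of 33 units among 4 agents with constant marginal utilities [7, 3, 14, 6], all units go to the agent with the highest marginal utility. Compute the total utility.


Step 1: The marginal utilities are [7, 3, 14, 6]
Step 2: The highest marginal utility is 14
Step 3: All 33 units go to that agent
Step 4: Total utility = 14 * 33 = 462

462


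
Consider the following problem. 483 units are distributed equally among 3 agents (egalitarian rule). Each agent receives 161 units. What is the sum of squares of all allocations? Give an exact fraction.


Step 1: Each agent's share = 483/3 = 161
Step 2: Square of each share = (161)^2 = 25921
Step 3: Sum of squares = 3 * 25921 = 77763

77763


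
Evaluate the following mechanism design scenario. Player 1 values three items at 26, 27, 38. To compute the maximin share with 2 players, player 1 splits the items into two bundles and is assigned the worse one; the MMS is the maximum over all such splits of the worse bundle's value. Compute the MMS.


Step 1: Item values = 26, 27, 38
Step 2: Enumerate all 2-bundle partitions and take the smaller bundle:
  Partition 1: {26} vs {27,38} -> bundles 26, 65; min = 26
  Partition 2: {27} vs {26,38} -> bundles 27, 64; min = 27
  Partition 3: {38} vs {26,27} -> bundles 38, 53; min = 38
Step 3: MMS = max(26, 27, 38) = 38

38


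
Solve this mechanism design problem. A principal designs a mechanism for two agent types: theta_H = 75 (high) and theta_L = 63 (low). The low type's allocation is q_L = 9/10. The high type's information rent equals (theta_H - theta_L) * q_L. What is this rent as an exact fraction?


Step 1: theta_H - theta_L = 75 - 63 = 12
Step 2: Information rent = (theta_H - theta_L) * q_L
Step 3: = 12 * 9/10
Step 4: = 54/5

54/5


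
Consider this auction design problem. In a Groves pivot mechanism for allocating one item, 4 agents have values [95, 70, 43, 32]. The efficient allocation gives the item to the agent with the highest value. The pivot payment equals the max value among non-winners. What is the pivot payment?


Step 1: The efficient winner is agent 0 with value 95
Step 2: Other agents' values: [70, 43, 32]
Step 3: Pivot payment = max(others) = 70
Step 4: The winner pays 70

70


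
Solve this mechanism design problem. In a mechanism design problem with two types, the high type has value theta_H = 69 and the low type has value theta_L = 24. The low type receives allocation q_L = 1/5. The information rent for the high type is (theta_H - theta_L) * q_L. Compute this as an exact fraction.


Step 1: theta_H - theta_L = 69 - 24 = 45
Step 2: Information rent = (theta_H - theta_L) * q_L
Step 3: = 45 * 1/5
Step 4: = 9

9


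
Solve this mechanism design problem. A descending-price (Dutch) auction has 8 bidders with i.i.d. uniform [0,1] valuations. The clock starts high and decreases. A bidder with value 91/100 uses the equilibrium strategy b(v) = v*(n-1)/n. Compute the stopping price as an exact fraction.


Step 1: Dutch auctions are strategically equivalent to first-price auctions
Step 2: The equilibrium bid is b(v) = v*(n-1)/n
Step 3: b = 91/100 * 7/8
Step 4: b = 637/800

637/800


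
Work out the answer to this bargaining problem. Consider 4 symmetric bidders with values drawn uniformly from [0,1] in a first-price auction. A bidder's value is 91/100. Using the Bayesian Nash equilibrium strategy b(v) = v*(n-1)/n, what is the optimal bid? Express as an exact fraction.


Step 1: The symmetric BNE bidding function is b(v) = v * (n-1) / n
Step 2: Substitute v = 91/100 and n = 4
Step 3: b = 91/100 * 3/4
Step 4: b = 273/400

273/400


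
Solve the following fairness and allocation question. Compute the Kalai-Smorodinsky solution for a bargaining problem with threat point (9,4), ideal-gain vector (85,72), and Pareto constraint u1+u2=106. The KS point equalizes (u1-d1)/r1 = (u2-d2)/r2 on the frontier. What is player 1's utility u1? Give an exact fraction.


Step 1: At the KS point, (u1-d1)/r1 = (u2-d2)/r2 = t and u1+u2 = 106
Step 2: u1 = d1 + r1*t and u2 = d2 + r2*t, so (d1 + r1*t) + (d2 + r2*t) = 106
Step 3: t = (106 - 9 - 4)/(85 + 72) = 93/157
Step 4: u1 = d1 + r1*t = 9 + 85 * 93/157 = 9318/157
Step 5: (Check: u2 = d2 + r2*t = 7324/157; u1+u2 = 9318/157 + 7324/157 = 106, on the frontier.)

9318/157


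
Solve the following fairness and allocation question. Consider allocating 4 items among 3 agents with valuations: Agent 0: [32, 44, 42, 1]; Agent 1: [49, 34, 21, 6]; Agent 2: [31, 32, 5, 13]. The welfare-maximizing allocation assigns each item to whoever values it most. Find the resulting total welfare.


Step 1: For each item, find the maximum value among all agents.
Step 2: Item 0 -> Agent 1 (value 49)
Step 3: Item 1 -> Agent 0 (value 44)
Step 4: Item 2 -> Agent 0 (value 42)
Step 5: Item 3 -> Agent 2 (value 13)
Step 6: Total welfare = 49 + 44 + 42 + 13 = 148

148


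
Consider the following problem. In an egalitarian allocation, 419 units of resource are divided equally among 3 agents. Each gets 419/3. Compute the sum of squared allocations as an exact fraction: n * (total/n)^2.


Step 1: Each agent's share = 419/3
Step 2: Square of each share = (419/3)^2 = 175561/9
Step 3: Sum of squares = 3 * 175561/9 = 175561/3

175561/3


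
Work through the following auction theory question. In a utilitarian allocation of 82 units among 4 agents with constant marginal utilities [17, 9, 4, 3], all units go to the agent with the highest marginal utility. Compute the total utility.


Step 1: The marginal utilities are [17, 9, 4, 3]
Step 2: The highest marginal utility is 17
Step 3: All 82 units go to that agent
Step 4: Total utility = 17 * 82 = 1394

1394


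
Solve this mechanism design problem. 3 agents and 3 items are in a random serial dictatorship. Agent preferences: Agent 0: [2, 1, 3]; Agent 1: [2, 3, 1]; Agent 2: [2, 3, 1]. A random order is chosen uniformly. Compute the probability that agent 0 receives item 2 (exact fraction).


Step 1: Agent 0 wants item 2
Step 2: There are 6 possible orderings of agents
Step 3: In 2 orderings, agent 0 gets item 2
Step 4: Probability = 2/6 = 1/3

1/3


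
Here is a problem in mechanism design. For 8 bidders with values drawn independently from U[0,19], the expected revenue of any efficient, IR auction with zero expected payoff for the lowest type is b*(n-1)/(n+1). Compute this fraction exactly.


Step 1: By Revenue Equivalence, expected revenue = b*(n-1)/(n+1)
Step 2: Substituting n = 8, b = 19
Step 3: Revenue = 19*(8-1)/(8+1) = 19*7/9
Step 4: Revenue = 133/9

133/9


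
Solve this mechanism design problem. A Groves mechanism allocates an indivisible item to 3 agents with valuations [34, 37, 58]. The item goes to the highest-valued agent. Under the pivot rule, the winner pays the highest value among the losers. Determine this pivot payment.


Step 1: The efficient winner is agent 2 with value 58
Step 2: Other agents' values: [34, 37]
Step 3: Pivot payment = max(others) = 37
Step 4: The winner pays 37

37


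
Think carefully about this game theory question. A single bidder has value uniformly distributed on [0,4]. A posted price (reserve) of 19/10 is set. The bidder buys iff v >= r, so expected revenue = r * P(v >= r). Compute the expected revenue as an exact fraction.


Step 1: Posted price r = 19/10, value support [0,4]
Step 2: P(v >= r) = (4 - 19/10)/4 = 21/40
Step 3: Expected revenue = r * P(v >= r) = 19/10 * 21/40
Step 4: Revenue = 399/400

399/400


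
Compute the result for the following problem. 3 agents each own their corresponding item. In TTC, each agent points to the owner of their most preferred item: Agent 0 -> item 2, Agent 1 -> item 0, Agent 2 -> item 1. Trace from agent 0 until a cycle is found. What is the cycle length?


Step 1: Trace the pointer graph from agent 0: 0 -> 2 -> 1 -> 0
Step 2: A cycle is detected when we revisit agent 0
Step 3: The cycle is: 0 -> 2 -> 1 -> 0
Step 4: Cycle length = 3

3


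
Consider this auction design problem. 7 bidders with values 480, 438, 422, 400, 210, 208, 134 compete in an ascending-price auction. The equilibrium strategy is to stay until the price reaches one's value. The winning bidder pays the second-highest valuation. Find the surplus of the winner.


Step 1: Identify the highest value: 480
Step 2: Identify the second-highest value: 438
Step 3: The final price = second-highest value = 438
Step 4: Surplus = 480 - 438 = 42

42


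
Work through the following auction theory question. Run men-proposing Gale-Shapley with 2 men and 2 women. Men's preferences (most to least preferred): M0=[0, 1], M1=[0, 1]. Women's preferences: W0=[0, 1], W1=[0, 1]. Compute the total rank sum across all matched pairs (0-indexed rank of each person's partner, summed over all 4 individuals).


Step 1: Run Gale-Shapley (men propose, women hold best offer):
  M0 proposes to W0; she accepts
  M1 proposes to W0; rejected
  M1 proposes to W1; she accepts
Step 2: Final matching: W0-M0, W1-M1
Step 3: 0-indexed ranks (man's rank of his match, then woman's): 0 + 0 + 1 + 1
Step 4: Total rank sum = 2

2


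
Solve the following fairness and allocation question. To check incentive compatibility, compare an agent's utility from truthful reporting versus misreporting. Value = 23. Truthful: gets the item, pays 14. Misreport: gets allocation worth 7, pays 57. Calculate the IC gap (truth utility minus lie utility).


Step 1: U(truth) = value - payment = 23 - 14 = 9
Step 2: U(lie) = allocation - payment = 7 - 57 = -50
Step 3: IC gap = 9 - (-50) = 59

59


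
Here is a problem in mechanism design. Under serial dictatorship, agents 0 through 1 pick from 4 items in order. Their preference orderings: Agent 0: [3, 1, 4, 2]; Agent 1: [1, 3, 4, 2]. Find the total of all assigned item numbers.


Step 1: Agent 0 picks item 3
Step 2: Agent 1 picks item 1
Step 3: Sum = 3 + 1 = 4

4


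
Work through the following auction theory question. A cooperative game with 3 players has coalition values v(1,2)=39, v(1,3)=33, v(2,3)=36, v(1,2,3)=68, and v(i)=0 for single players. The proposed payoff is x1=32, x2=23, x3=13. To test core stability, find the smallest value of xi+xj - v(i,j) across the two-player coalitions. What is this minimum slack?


Step 1: Slack for coalition (1,2): x1+x2 - v12 = 55 - 39 = 16
Step 2: Slack for coalition (1,3): x1+x3 - v13 = 45 - 33 = 12
Step 3: Slack for coalition (2,3): x2+x3 - v23 = 36 - 36 = 0
Step 4: Minimum slack = min(16, 12, 0) = 0, attained by (2,3); no pair can gain by deviating, so the allocation is in the core

0


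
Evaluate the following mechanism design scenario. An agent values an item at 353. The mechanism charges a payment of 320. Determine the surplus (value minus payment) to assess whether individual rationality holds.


Step 1: Surplus = value - payment = 353 - 320 = 33
Step 2: IR is satisfied (surplus >= 0)

33


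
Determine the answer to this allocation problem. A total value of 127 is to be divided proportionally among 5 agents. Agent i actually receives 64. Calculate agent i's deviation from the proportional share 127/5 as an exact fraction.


Step 1: Proportional share = 127/5
Step 2: Agent's actual allocation = 64
Step 3: Excess = 64 - 127/5 = 193/5

193/5


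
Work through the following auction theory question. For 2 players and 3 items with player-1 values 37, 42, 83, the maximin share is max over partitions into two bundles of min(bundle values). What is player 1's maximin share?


Step 1: Item values = 37, 42, 83
Step 2: Enumerate all 2-bundle partitions and take the smaller bundle:
  Partition 1: {37} vs {42,83} -> bundles 37, 125; min = 37
  Partition 2: {42} vs {37,83} -> bundles 42, 120; min = 42
  Partition 3: {83} vs {37,42} -> bundles 83, 79; min = 79
Step 3: MMS = max(37, 42, 79) = 79

79


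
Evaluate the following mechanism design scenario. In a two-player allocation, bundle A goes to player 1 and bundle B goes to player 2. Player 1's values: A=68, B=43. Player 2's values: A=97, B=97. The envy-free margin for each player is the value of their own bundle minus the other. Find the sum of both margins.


Step 1: Player 1's margin = v1(A) - v1(B) = 68 - 43 = 25
Step 2: Player 2's margin = v2(B) - v2(A) = 97 - 97 = 0
Step 3: Total margin = 25 + 0 = 25

25


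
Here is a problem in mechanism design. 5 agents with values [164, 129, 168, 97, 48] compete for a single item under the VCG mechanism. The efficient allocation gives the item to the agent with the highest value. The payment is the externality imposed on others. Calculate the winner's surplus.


Step 1: The winner is the agent with the highest value: agent 2 with value 168
Step 2: Values of other agents: [164, 129, 97, 48]
Step 3: VCG payment = max of others' values = 164
Step 4: Surplus = 168 - 164 = 4

4


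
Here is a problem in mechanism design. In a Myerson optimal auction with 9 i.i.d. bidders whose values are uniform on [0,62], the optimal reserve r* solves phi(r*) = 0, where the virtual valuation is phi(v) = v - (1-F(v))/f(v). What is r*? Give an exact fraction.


Step 1: For U[0,62], F(v) = v/62 and f(v) = 1/62
Step 2: phi(v) = v - (1 - v/62)/(1/62) = v - (62 - v) = 2v - 62
Step 3: Set phi(r*) = 0: 2r* - 62 = 0
Step 4: r* = 62/2 = 31 (the number of bidders n = 9 does not enter)

31


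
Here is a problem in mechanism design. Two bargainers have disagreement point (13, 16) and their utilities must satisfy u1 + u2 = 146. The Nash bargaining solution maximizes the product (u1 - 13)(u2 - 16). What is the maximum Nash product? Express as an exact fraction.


Step 1: The Nash solution splits surplus symmetrically above the disagreement point
Step 2: u1 = (total + d1 - d2)/2 = (146 + 13 - 16)/2 = 143/2
Step 3: u2 = (total - d1 + d2)/2 = (146 - 13 + 16)/2 = 149/2
Step 4: Nash product = (143/2 - 13) * (149/2 - 16)
Step 5: = 117/2 * 117/2 = 13689/4

13689/4


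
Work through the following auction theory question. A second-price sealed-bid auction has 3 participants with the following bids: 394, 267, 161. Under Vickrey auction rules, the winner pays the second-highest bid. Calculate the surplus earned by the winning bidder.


Step 1: Sort bids in descending order: 394, 267, 161
Step 2: The winning bid is the highest: 394
Step 3: The payment equals the second-highest bid: 267
Step 4: Surplus = winner's bid - payment = 394 - 267 = 127

127


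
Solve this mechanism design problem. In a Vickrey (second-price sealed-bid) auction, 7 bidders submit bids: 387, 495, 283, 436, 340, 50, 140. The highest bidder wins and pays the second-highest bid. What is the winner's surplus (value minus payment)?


Step 1: Sort bids in descending order: 495, 436, 387, 340, 283, 140, 50
Step 2: The winning bid is the highest: 495
Step 3: The payment equals the second-highest bid: 436
Step 4: Surplus = winner's bid - payment = 495 - 436 = 59

59


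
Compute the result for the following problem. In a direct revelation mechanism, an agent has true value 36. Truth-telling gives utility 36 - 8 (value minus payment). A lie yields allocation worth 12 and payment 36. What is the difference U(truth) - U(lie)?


Step 1: U(truth) = value - payment = 36 - 8 = 28
Step 2: U(lie) = allocation - payment = 12 - 36 = -24
Step 3: IC gap = 28 - (-24) = 52

52


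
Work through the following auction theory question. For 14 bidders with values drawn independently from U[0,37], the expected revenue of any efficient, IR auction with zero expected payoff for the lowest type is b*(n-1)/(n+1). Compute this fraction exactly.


Step 1: By Revenue Equivalence, expected revenue = b*(n-1)/(n+1)
Step 2: Substituting n = 14, b = 37
Step 3: Revenue = 37*(14-1)/(14+1) = 37*13/15
Step 4: Revenue = 481/15

481/15


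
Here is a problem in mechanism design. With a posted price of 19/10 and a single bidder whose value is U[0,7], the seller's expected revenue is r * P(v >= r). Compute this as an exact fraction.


Step 1: Posted price r = 19/10, value support [0,7]
Step 2: P(v >= r) = (7 - 19/10)/7 = 51/70
Step 3: Expected revenue = r * P(v >= r) = 19/10 * 51/70
Step 4: Revenue = 969/700

969/700


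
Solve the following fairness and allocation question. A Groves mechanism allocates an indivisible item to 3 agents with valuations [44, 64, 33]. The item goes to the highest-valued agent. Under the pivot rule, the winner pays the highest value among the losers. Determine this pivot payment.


Step 1: The efficient winner is agent 1 with value 64
Step 2: Other agents' values: [44, 33]
Step 3: Pivot payment = max(others) = 44
Step 4: The winner pays 44

44


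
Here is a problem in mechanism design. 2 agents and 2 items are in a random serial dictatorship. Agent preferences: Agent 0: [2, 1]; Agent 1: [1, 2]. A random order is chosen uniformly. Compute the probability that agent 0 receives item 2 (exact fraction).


Step 1: Agent 0 wants item 2
Step 2: There are 2 possible orderings of agents
Step 3: In 2 orderings, agent 0 gets item 2
Step 4: Probability = 2/2 = 1

1


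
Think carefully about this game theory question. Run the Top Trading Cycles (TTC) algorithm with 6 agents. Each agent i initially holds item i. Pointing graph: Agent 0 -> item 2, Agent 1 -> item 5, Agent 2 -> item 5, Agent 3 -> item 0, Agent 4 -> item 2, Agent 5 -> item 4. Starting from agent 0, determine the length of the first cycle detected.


Step 1: Trace the pointer graph from agent 0: 0 -> 2 -> 5 -> 4 -> 2
Step 2: A cycle is detected when we revisit agent 2
Step 3: The cycle is: 2 -> 5 -> 4 -> 2
Step 4: Cycle length = 3

3


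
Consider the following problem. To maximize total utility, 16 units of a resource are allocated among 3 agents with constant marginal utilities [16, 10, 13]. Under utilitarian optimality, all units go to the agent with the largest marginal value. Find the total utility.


Step 1: The marginal utilities are [16, 10, 13]
Step 2: The highest marginal utility is 16
Step 3: All 16 units go to that agent
Step 4: Total utility = 16 * 16 = 256

256


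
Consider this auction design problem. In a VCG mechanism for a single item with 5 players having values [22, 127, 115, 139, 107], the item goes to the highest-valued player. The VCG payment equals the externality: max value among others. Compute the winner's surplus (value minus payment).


Step 1: The winner is the agent with the highest value: agent 3 with value 139
Step 2: Values of other agents: [22, 127, 115, 107]
Step 3: VCG payment = max of others' values = 127
Step 4: Surplus = 139 - 127 = 12

12


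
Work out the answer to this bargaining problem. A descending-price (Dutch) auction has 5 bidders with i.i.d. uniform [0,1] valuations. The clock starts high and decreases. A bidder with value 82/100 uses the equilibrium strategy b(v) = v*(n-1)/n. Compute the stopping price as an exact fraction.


Step 1: Dutch auctions are strategically equivalent to first-price auctions
Step 2: The equilibrium bid is b(v) = v*(n-1)/n
Step 3: b = 41/50 * 4/5
Step 4: b = 82/125

82/125


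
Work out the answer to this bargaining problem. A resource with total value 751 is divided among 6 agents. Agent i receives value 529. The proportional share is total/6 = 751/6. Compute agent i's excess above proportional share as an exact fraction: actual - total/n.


Step 1: Proportional share = 751/6
Step 2: Agent's actual allocation = 529
Step 3: Excess = 529 - 751/6 = 2423/6

2423/6


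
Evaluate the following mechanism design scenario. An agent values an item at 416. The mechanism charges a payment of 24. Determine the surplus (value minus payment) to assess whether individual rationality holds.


Step 1: Surplus = value - payment = 416 - 24 = 392
Step 2: IR is satisfied (surplus >= 0)

392


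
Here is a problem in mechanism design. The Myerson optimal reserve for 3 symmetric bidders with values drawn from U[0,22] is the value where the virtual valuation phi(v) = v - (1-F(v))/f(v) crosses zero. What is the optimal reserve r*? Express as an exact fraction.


Step 1: For U[0,22], F(v) = v/22 and f(v) = 1/22
Step 2: phi(v) = v - (1 - v/22)/(1/22) = v - (22 - v) = 2v - 22
Step 3: Set phi(r*) = 0: 2r* - 22 = 0
Step 4: r* = 22/2 = 11 (the number of bidders n = 3 does not enter)

11


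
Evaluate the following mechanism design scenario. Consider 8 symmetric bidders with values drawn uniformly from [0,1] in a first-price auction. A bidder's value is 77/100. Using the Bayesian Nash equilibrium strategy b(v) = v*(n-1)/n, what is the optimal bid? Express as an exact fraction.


Step 1: The symmetric BNE bidding function is b(v) = v * (n-1) / n
Step 2: Substitute v = 77/100 and n = 8
Step 3: b = 77/100 * 7/8
Step 4: b = 539/800

539/800


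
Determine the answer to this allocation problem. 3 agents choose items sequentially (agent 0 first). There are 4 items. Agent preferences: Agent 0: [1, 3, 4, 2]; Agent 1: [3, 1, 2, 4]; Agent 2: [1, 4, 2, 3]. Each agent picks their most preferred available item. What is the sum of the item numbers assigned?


Step 1: Agent 0 picks item 1
Step 2: Agent 1 picks item 3
Step 3: Agent 2 picks item 4
Step 4: Sum = 1 + 3 + 4 = 8

8


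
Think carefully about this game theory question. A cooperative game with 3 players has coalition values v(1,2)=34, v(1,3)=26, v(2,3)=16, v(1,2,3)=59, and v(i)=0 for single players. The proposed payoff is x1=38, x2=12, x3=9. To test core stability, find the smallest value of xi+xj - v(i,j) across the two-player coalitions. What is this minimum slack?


Step 1: Slack for coalition (1,2): x1+x2 - v12 = 50 - 34 = 16
Step 2: Slack for coalition (1,3): x1+x3 - v13 = 47 - 26 = 21
Step 3: Slack for coalition (2,3): x2+x3 - v23 = 21 - 16 = 5
Step 4: Minimum slack = min(16, 21, 5) = 5, attained by (2,3); no pair can gain by deviating, so the allocation is in the core

5


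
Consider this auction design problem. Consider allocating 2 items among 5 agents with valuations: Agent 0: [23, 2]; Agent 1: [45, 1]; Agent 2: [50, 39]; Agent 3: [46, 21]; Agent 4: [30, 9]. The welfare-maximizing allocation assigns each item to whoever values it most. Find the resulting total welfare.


Step 1: For each item, find the maximum value among all agents.
Step 2: Item 0 -> Agent 2 (value 50)
Step 3: Item 1 -> Agent 2 (value 39)
Step 4: Total welfare = 50 + 39 = 89

89


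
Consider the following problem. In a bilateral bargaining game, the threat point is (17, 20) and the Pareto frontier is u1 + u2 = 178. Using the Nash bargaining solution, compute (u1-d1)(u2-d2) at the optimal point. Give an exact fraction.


Step 1: The Nash solution splits surplus symmetrically above the disagreement point
Step 2: u1 = (total + d1 - d2)/2 = (178 + 17 - 20)/2 = 175/2
Step 3: u2 = (total - d1 + d2)/2 = (178 - 17 + 20)/2 = 181/2
Step 4: Nash product = (175/2 - 17) * (181/2 - 20)
Step 5: = 141/2 * 141/2 = 19881/4

19881/4


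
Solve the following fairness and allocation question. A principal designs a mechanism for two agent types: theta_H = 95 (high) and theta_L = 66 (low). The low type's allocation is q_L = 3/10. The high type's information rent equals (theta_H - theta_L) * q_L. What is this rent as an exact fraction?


Step 1: theta_H - theta_L = 95 - 66 = 29
Step 2: Information rent = (theta_H - theta_L) * q_L
Step 3: = 29 * 3/10
Step 4: = 87/10

87/10


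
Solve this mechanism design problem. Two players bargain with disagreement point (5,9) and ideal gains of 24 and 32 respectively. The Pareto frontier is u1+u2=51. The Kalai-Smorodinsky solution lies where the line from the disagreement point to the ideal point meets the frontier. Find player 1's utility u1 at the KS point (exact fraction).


Step 1: At the KS point, (u1-d1)/r1 = (u2-d2)/r2 = t and u1+u2 = 51
Step 2: u1 = d1 + r1*t and u2 = d2 + r2*t, so (d1 + r1*t) + (d2 + r2*t) = 51
Step 3: t = (51 - 5 - 9)/(24 + 32) = 37/56
Step 4: u1 = d1 + r1*t = 5 + 24 * 37/56 = 146/7
Step 5: (Check: u2 = d2 + r2*t = 211/7; u1+u2 = 146/7 + 211/7 = 51, on the frontier.)

146/7


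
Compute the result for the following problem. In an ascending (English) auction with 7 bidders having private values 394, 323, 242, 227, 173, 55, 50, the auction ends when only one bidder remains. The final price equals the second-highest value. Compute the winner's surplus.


Step 1: Identify the highest value: 394
Step 2: Identify the second-highest value: 323
Step 3: The final price = second-highest value = 323
Step 4: Surplus = 394 - 323 = 71

71


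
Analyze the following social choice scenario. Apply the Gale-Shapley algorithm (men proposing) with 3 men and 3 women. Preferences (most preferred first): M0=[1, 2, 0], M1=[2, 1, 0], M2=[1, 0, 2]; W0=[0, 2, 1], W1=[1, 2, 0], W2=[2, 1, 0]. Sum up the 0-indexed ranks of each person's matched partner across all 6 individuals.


Step 1: Run Gale-Shapley (men propose, women hold best offer):
  M0 proposes to W1; she accepts
  M1 proposes to W2; she accepts
  M2 proposes to W1; she switches from M0
  M0 proposes to W2; rejected
  M0 proposes to W0; she accepts
Step 2: Final matching: W0-M0, W1-M2, W2-M1
Step 3: 0-indexed ranks (man's rank of his match, then woman's): 2 + 0 + 0 + 1 + 0 + 1
Step 4: Total rank sum = 4

4


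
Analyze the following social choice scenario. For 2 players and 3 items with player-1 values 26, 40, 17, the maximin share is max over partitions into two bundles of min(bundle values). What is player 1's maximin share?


Step 1: Item values = 26, 40, 17
Step 2: Enumerate all 2-bundle partitions and take the smaller bundle:
  Partition 1: {26} vs {40,17} -> bundles 26, 57; min = 26
  Partition 2: {40} vs {26,17} -> bundles 40, 43; min = 40
  Partition 3: {17} vs {26,40} -> bundles 17, 66; min = 17
Step 3: MMS = max(26, 40, 17) = 40

40


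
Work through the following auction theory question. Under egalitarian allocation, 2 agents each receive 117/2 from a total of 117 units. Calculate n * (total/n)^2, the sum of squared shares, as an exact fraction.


Step 1: Each agent's share = 117/2
Step 2: Square of each share = (117/2)^2 = 13689/4
Step 3: Sum of squares = 2 * 13689/4 = 13689/2

13689/2


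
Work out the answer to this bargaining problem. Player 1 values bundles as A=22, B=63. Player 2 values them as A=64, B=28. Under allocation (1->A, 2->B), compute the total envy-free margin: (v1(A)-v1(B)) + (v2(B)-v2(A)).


Step 1: Player 1's margin = v1(A) - v1(B) = 22 - 63 = -41
Step 2: Player 2's margin = v2(B) - v2(A) = 28 - 64 = -36
Step 3: Total margin = -41 + -36 = -77

-77


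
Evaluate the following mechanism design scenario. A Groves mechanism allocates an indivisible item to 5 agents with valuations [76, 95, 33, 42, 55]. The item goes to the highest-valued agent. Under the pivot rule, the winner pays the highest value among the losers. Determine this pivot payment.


Step 1: The efficient winner is agent 1 with value 95
Step 2: Other agents' values: [76, 33, 42, 55]
Step 3: Pivot payment = max(others) = 76
Step 4: The winner pays 76

76


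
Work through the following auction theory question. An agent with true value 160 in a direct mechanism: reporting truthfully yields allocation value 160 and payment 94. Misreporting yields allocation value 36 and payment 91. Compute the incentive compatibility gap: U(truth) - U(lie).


Step 1: U(truth) = value - payment = 160 - 94 = 66
Step 2: U(lie) = allocation - payment = 36 - 91 = -55
Step 3: IC gap = 66 - (-55) = 121

121


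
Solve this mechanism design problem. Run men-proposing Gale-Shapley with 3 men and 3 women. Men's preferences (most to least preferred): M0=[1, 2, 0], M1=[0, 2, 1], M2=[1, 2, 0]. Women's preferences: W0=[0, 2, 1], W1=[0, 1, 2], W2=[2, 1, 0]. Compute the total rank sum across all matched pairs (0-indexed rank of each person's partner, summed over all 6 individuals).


Step 1: Run Gale-Shapley (men propose, women hold best offer):
  M0 proposes to W1; she accepts
  M1 proposes to W0; she accepts
  M2 proposes to W1; rejected
  M2 proposes to W2; she accepts
Step 2: Final matching: W0-M1, W1-M0, W2-M2
Step 3: 0-indexed ranks (man's rank of his match, then woman's): 0 + 2 + 0 + 0 + 1 + 0
Step 4: Total rank sum = 3

3


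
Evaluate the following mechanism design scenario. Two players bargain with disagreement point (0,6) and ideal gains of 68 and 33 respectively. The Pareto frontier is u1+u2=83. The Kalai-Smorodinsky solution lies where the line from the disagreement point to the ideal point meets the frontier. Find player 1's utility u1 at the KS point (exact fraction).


Step 1: At the KS point, (u1-d1)/r1 = (u2-d2)/r2 = t and u1+u2 = 83
Step 2: u1 = d1 + r1*t and u2 = d2 + r2*t, so (d1 + r1*t) + (d2 + r2*t) = 83
Step 3: t = (83 - 0 - 6)/(68 + 33) = 77/101
Step 4: u1 = d1 + r1*t = 0 + 68 * 77/101 = 5236/101
Step 5: (Check: u2 = d2 + r2*t = 3147/101; u1+u2 = 5236/101 + 3147/101 = 83, on the frontier.)

5236/101


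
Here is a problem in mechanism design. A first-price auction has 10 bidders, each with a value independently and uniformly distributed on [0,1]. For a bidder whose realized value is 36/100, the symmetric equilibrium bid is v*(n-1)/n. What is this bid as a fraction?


Step 1: The symmetric BNE bidding function is b(v) = v * (n-1) / n
Step 2: Substitute v = 9/25 and n = 10
Step 3: b = 9/25 * 9/10
Step 4: b = 81/250

81/250


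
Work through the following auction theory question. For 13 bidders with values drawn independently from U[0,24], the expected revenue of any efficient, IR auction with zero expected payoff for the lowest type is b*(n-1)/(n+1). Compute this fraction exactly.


Step 1: By Revenue Equivalence, expected revenue = b*(n-1)/(n+1)
Step 2: Substituting n = 13, b = 24
Step 3: Revenue = 24*(13-1)/(13+1) = 24*12/14
Step 4: Revenue = 288/14 = 144/7

144/7


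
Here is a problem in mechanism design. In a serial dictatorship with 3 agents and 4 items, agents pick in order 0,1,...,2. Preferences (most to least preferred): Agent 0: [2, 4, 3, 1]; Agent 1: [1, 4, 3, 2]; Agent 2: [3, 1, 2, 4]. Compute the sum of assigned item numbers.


Step 1: Agent 0 picks item 2
Step 2: Agent 1 picks item 1
Step 3: Agent 2 picks item 3
Step 4: Sum = 2 + 1 + 3 = 6

6


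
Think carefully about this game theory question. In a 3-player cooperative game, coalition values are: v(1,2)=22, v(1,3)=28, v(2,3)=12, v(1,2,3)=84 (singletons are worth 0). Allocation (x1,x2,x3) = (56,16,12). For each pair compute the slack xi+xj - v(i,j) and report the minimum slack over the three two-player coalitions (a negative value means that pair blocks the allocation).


Step 1: Slack for coalition (1,2): x1+x2 - v12 = 72 - 22 = 50
Step 2: Slack for coalition (1,3): x1+x3 - v13 = 68 - 28 = 40
Step 3: Slack for coalition (2,3): x2+x3 - v23 = 28 - 12 = 16
Step 4: Minimum slack = min(50, 40, 16) = 16, attained by (2,3); no pair can gain by deviating, so the allocation is in the core

16


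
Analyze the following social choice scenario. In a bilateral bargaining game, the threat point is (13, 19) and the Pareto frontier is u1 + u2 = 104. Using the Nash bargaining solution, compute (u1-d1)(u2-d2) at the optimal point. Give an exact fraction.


Step 1: The Nash solution splits surplus symmetrically above the disagreement point
Step 2: u1 = (total + d1 - d2)/2 = (104 + 13 - 19)/2 = 49
Step 3: u2 = (total - d1 + d2)/2 = (104 - 13 + 19)/2 = 55
Step 4: Nash product = (49 - 13) * (55 - 19)
Step 5: = 36 * 36 = 1296

1296


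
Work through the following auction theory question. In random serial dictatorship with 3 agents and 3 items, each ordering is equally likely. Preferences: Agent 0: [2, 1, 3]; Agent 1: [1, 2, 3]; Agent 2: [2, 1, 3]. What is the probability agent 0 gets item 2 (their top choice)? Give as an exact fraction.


Step 1: Agent 0 wants item 2
Step 2: There are 6 possible orderings of agents
Step 3: In 3 orderings, agent 0 gets item 2
Step 4: Probability = 3/6 = 1/2

1/2


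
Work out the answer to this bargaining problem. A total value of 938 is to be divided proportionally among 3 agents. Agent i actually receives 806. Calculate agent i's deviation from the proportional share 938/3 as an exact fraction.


Step 1: Proportional share = 938/3
Step 2: Agent's actual allocation = 806
Step 3: Excess = 806 - 938/3 = 1480/3

1480/3


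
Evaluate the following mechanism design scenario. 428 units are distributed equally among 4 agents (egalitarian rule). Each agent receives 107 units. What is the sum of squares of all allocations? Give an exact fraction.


Step 1: Each agent's share = 428/4 = 107
Step 2: Square of each share = (107)^2 = 11449
Step 3: Sum of squares = 4 * 11449 = 45796

45796


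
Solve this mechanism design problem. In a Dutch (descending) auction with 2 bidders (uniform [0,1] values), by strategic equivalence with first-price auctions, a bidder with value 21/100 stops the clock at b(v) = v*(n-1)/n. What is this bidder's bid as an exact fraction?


Step 1: Dutch auctions are strategically equivalent to first-price auctions
Step 2: The equilibrium bid is b(v) = v*(n-1)/n
Step 3: b = 21/100 * 1/2
Step 4: b = 21/200

21/200


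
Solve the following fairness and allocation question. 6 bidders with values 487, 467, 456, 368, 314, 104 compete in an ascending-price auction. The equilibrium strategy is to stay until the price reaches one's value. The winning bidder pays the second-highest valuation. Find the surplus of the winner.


Step 1: Identify the highest value: 487
Step 2: Identify the second-highest value: 467
Step 3: The final price = second-highest value = 467
Step 4: Surplus = 487 - 467 = 20

20


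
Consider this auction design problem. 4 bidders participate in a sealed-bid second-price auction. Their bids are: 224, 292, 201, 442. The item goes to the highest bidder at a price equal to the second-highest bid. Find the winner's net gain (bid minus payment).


Step 1: Sort bids in descending order: 442, 292, 224, 201
Step 2: The winning bid is the highest: 442
Step 3: The payment equals the second-highest bid: 292
Step 4: Surplus = winner's bid - payment = 442 - 292 = 150

150
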